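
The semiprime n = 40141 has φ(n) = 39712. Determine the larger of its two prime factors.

293

φ(n) = (p−1)(q−1) = n − (p+q) + 1, so p + q = 40141 − 39712 + 1 = 430.
p and q are the roots of t² − 430t + 40141 = 0.
Discriminant: 430² − 4·40141 = 184900 − 160564 = 24336; √24336 = 156.
q = (430 − 156)/2 = 137, p = (430 + 156)/2 = 293.
Check: 137 · 293 = 40141.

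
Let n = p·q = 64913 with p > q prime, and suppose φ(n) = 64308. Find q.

φ(n) = (p−1)(q−1) = n − (p+q) + 1, so p + q = 64913 − 64308 + 1 = 606.
p and q are the roots of t² − 606t + 64913 = 0.
Discriminant: 606² − 4·64913 = 367236 − 259652 = 107584; √107584 = 328.
q = (606 − 328)/2 = 139, p = (606 + 328)/2 = 467.
Check: 139 · 467 = 64913.

139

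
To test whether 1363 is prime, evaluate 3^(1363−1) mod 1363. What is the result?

3^1 ≡ 3 (mod 1363)
3^2 ≡ 3^2 = 9 ≡ 9 (mod 1363)
3^4 ≡ 9^2 = 81 ≡ 81 (mod 1363)
3^8 ≡ 81^2 = 6561 ≡ 1109 (mod 1363)
3^16 ≡ 1109^2 = 1229881 ≡ 455 (mod 1363)
3^32 ≡ 455^2 = 207025 ≡ 1212 (mod 1363)
3^64 ≡ 1212^2 = 1468944 ≡ 993 (mod 1363)
3^128 ≡ 993^2 = 986049 ≡ 600 (mod 1363)
3^256 ≡ 600^2 = 360000 ≡ 168 (mod 1363)
3^512 ≡ 168^2 = 28224 ≡ 964 (mod 1363)
3^1024 ≡ 964^2 = 929296 ≡ 1093 (mod 1363)
1362 = 1024 + 256 + 64 + 16 + 2 in binary powers of 2.
So 3^1362 ≡ 1093 · 168 · 993 · 455 · 9 ≡ 760 (mod 1363).
Since 760 ≠ 1, base 3 is a Fermat witness: 1363 is composite.

760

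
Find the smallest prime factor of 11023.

11023 is odd.
Digit sum 7, not divisible by 3.
Ends in 3: not divisible by 5.
7: 11023 = 7·1574 + 5
11: 11023 = 11·1002 + 1
13: 11023 = 13·847 + 12
17: 11023 = 17·648 + 7
19: 11023 = 19·580 + 3
23: 11023 = 23·479 + 6
29: 11023 = 29·380 + 3
31: 11023 = 31·355 + 18
37: 11023 = 37·297 + 34
41: 11023 = 41·268 + 35
43: 11023 = 43·256 + 15
47: 11023 = 47·234 + 25
53: 11023 = 53·207 + 52
59: 11023 = 59·186 + 49
61: 11023 = 61·180 + 43
67: 11023 = 67·164 + 35
71: 11023 = 71·155 + 18
73: 11023 = 73·151

73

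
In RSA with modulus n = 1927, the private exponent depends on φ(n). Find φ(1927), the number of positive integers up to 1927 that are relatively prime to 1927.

Factor: 1927 = 41 · 47.
φ(1927) = (41−1) · (47−1) = 40 · 46 = 1840.

1840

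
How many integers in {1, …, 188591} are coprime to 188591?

Factor: 188591 = 13 · 89 · 163.
φ(188591) = (13−1) · (89−1) · (163−1) = 12 · 88 · 162 = 171072.

171072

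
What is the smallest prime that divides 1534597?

1534597 is odd.
Digit sum 34, not divisible by 3.
Ends in 7: not divisible by 5.
7: 1534597 = 7·219228 + 1
11: 1534597 = 11·139508 + 9
13: 1534597 = 13·118045 + 12
17: 1534597 = 17·90270 + 7
19: 1534597 = 19·80768 + 5
23: 1534597 = 23·66721 + 14
29: 1534597 = 29·52917 + 4
31: 1534597 = 31·49503 + 4
37: 1534597 = 37·41475 + 22
41: 1534597 = 41·37429 + 8
43: 1534597 = 43·35688 + 13
47: 1534597 = 47·32651

47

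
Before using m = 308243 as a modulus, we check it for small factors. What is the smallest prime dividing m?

13

308243 is odd.
Digit sum 20, not divisible by 3.
Ends in 3: not divisible by 5.
7: 308243 = 7·44034 + 5
11: 308243 = 11·28022 + 1
13: 308243 = 13·23711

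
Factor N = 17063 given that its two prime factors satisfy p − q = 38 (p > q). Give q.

Since p = q + 38, we have 17063 = q(q + 38), so q² + 38q − 17063 = 0.
Discriminant: 38² + 4·17063 = 1444 + 68252 = 69696; √69696 = 264.
q = (−38 + 264)/2 = 113, and p = q + 38 = 151.
Check: 113 · 151 = 17063.

113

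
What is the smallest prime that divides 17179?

41

17179 is odd.
Digit sum 25, not divisible by 3.
Ends in 9: not divisible by 5.
7: 17179 = 7·2454 + 1
11: 17179 = 11·1561 + 8
13: 17179 = 13·1321 + 6
17: 17179 = 17·1010 + 9
19: 17179 = 19·904 + 3
23: 17179 = 23·746 + 21
29: 17179 = 29·592 + 11
31: 17179 = 31·554 + 5
37: 17179 = 37·464 + 11
41: 17179 = 41·419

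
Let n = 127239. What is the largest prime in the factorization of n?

83

127239 = 3 · 42413
42413 = 7 · 6059
6059 = 73 · 83
83 is prime.
So 127239 = 3 · 7 · 73 · 83; the largest prime factor is 83.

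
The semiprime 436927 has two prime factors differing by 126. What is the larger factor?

Since p = q + 126, we have 436927 = q(q + 126), so q² + 126q − 436927 = 0.
Discriminant: 126² + 4·436927 = 15876 + 1747708 = 1763584; √1763584 = 1328.
q = (−126 + 1328)/2 = 601, and p = q + 126 = 727.
Check: 601 · 727 = 436927.

727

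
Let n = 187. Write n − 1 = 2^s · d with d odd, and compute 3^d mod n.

148

187 − 1 = 186 = 2^1 · 93, so d = 93.
3^1 ≡ 3 (mod 187)
3^2 ≡ 3^2 = 9 ≡ 9 (mod 187)
3^4 ≡ 9^2 = 81 ≡ 81 (mod 187)
3^8 ≡ 81^2 = 6561 ≡ 16 (mod 187)
3^16 ≡ 16^2 = 256 ≡ 69 (mod 187)
3^32 ≡ 69^2 = 4761 ≡ 86 (mod 187)
3^64 ≡ 86^2 = 7396 ≡ 103 (mod 187)
93 = 64 + 16 + 8 + 4 + 1 in binary powers of 2.
So 3^93 ≡ 103 · 69 · 16 · 81 · 3 ≡ 148 (mod 187).
Squaring chain: 148; never reaches −1, so base 3 is a Miller–Rabin witness that 187 is composite.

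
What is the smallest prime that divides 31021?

67

31021 is odd.
Digit sum 7, not divisible by 3.
Ends in 1: not divisible by 5.
7: 31021 = 7·4431 + 4
11: 31021 = 11·2820 + 1
13: 31021 = 13·2386 + 3
17: 31021 = 17·1824 + 13
19: 31021 = 19·1632 + 13
23: 31021 = 23·1348 + 17
29: 31021 = 29·1069 + 20
31: 31021 = 31·1000 + 21
37: 31021 = 37·838 + 15
41: 31021 = 41·756 + 25
43: 31021 = 43·721 + 18
47: 31021 = 47·660 + 1
53: 31021 = 53·585 + 16
59: 31021 = 59·525 + 46
61: 31021 = 61·508 + 33
67: 31021 = 67·463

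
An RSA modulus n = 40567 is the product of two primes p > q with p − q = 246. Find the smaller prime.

Since p = q + 246, we have 40567 = q(q + 246), so q² + 246q − 40567 = 0.
Discriminant: 246² + 4·40567 = 60516 + 162268 = 222784; √222784 = 472.
q = (−246 + 472)/2 = 113, and p = q + 246 = 359.
Check: 113 · 359 = 40567.

113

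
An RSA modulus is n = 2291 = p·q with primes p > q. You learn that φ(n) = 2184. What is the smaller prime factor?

φ(n) = (p−1)(q−1) = n − (p+q) + 1, so p + q = 2291 − 2184 + 1 = 108.
p and q are the roots of t² − 108t + 2291 = 0.
Discriminant: 108² − 4·2291 = 11664 − 9164 = 2500; √2500 = 50.
q = (108 − 50)/2 = 29, p = (108 + 50)/2 = 79.
Check: 29 · 79 = 2291.

29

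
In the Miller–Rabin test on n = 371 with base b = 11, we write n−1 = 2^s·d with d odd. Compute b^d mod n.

371 − 1 = 370 = 2^1 · 185, so d = 185.
11^1 ≡ 11 (mod 371)
11^2 ≡ 11^2 = 121 ≡ 121 (mod 371)
11^4 ≡ 121^2 = 14641 ≡ 172 (mod 371)
11^8 ≡ 172^2 = 29584 ≡ 275 (mod 371)
11^16 ≡ 275^2 = 75625 ≡ 312 (mod 371)
11^32 ≡ 312^2 = 97344 ≡ 142 (mod 371)
11^64 ≡ 142^2 = 20164 ≡ 130 (mod 371)
11^128 ≡ 130^2 = 16900 ≡ 205 (mod 371)
185 = 128 + 32 + 16 + 8 + 1 in binary powers of 2.
So 11^185 ≡ 205 · 142 · 312 · 275 · 11 ≡ 324 (mod 371).
Squaring chain: 324; never reaches −1, so base 11 is a Miller–Rabin witness that 371 is composite.

324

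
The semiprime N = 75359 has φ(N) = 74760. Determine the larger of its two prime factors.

φ(n) = (p−1)(q−1) = n − (p+q) + 1, so p + q = 75359 − 74760 + 1 = 600.
p and q are the roots of t² − 600t + 75359 = 0.
Discriminant: 600² − 4·75359 = 360000 − 301436 = 58564; √58564 = 242.
q = (600 − 242)/2 = 179, p = (600 + 242)/2 = 421.
Check: 179 · 421 = 75359.

421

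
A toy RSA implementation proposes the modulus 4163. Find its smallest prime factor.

4163 is odd.
Digit sum 14, not divisible by 3.
Ends in 3: not divisible by 5.
7: 4163 = 7·594 + 5
11: 4163 = 11·378 + 5
13: 4163 = 13·320 + 3
17: 4163 = 17·244 + 15
19: 4163 = 19·219 + 2
23: 4163 = 23·181

23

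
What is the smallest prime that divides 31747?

31747 is odd.
Digit sum 22, not divisible by 3.
Ends in 7: not divisible by 5.
7: 31747 = 7·4535 + 2
11: 31747 = 11·2886 + 1
13: 31747 = 13·2442 + 1
17: 31747 = 17·1867 + 8
19: 31747 = 19·1670 + 17
23: 31747 = 23·1380 + 7
29: 31747 = 29·1094 + 21
31: 31747 = 31·1024 + 3
37: 31747 = 37·858 + 1
41: 31747 = 41·774 + 13
43: 31747 = 43·738 + 13
47: 31747 = 47·675 + 22
53: 31747 = 53·599

53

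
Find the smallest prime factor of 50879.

50879 is odd.
Digit sum 29, not divisible by 3.
Ends in 9: not divisible by 5.
7: 50879 = 7·7268 + 3
11: 50879 = 11·4625 + 4
13: 50879 = 13·3913 + 10
17: 50879 = 17·2992 + 15
19: 50879 = 19·2677 + 16
23: 50879 = 23·2212 + 3
29: 50879 = 29·1754 + 13
31: 50879 = 31·1641 + 8
37: 50879 = 37·1375 + 4
41: 50879 = 41·1240 + 39
43: 50879 = 43·1183 + 10
47: 50879 = 47·1082 + 25
53: 50879 = 53·959 + 52
59: 50879 = 59·862 + 21
61: 50879 = 61·834 + 5
67: 50879 = 67·759 + 26
71: 50879 = 71·716 + 43
73: 50879 = 73·696 + 71
79: 50879 = 79·644 + 3
83: 50879 = 83·613

83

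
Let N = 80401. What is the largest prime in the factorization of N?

53

80401 = 37 · 2173
2173 = 41 · 53
53 is prime.
So 80401 = 37 · 41 · 53; the largest prime factor is 53.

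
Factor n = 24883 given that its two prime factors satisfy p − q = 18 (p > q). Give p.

Since p = q + 18, we have 24883 = q(q + 18), so q² + 18q − 24883 = 0.
Discriminant: 18² + 4·24883 = 324 + 99532 = 99856; √99856 = 316.
q = (−18 + 316)/2 = 149, and p = q + 18 = 167.
Check: 149 · 167 = 24883.

167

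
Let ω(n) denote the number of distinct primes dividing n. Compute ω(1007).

1007 = 19 · 53
1007 = 19 · 53, which has 2 distinct prime factors.

2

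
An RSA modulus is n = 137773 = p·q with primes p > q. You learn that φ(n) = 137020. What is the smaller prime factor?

311

φ(n) = (p−1)(q−1) = n − (p+q) + 1, so p + q = 137773 − 137020 + 1 = 754.
p and q are the roots of t² − 754t + 137773 = 0.
Discriminant: 754² − 4·137773 = 568516 − 551092 = 17424; √17424 = 132.
q = (754 − 132)/2 = 311, p = (754 + 132)/2 = 443.
Check: 311 · 443 = 137773.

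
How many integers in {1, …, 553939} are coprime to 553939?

527880

Factor: 553939 = 31 · 107 · 167.
φ(553939) = (31−1) · (107−1) · (167−1) = 30 · 106 · 166 = 527880.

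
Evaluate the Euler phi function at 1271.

1200

Factor: 1271 = 31 · 41.
φ(1271) = (31−1) · (41−1) = 30 · 40 = 1200.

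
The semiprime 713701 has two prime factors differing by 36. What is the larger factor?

Since p = q + 36, we have 713701 = q(q + 36), so q² + 36q − 713701 = 0.
Discriminant: 36² + 4·713701 = 1296 + 2854804 = 2856100; √2856100 = 1690.
q = (−36 + 1690)/2 = 827, and p = q + 36 = 863.
Check: 827 · 863 = 713701.

863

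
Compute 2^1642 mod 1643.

2^1 ≡ 2 (mod 1643)
2^2 ≡ 2^2 = 4 ≡ 4 (mod 1643)
2^4 ≡ 4^2 = 16 ≡ 16 (mod 1643)
2^8 ≡ 16^2 = 256 ≡ 256 (mod 1643)
2^16 ≡ 256^2 = 65536 ≡ 1459 (mod 1643)
2^32 ≡ 1459^2 = 2128681 ≡ 996 (mod 1643)
2^64 ≡ 996^2 = 992016 ≡ 1287 (mod 1643)
2^128 ≡ 1287^2 = 1656369 ≡ 225 (mod 1643)
2^256 ≡ 225^2 = 50625 ≡ 1335 (mod 1643)
2^512 ≡ 1335^2 = 1782225 ≡ 1213 (mod 1643)
2^1024 ≡ 1213^2 = 1471369 ≡ 884 (mod 1643)
1642 = 1024 + 512 + 64 + 32 + 8 + 2 in binary powers of 2.
So 2^1642 ≡ 884 · 1213 · 1287 · 996 · 256 · 4 ≡ 779 (mod 1643).
Since 779 ≠ 1, base 2 is a Fermat witness: 1643 is composite.

779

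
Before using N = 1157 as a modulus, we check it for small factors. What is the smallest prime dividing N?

1157 is odd.
Digit sum 14, not divisible by 3.
Ends in 7: not divisible by 5.
7: 1157 = 7·165 + 2
11: 1157 = 11·105 + 2
13: 1157 = 13·89

13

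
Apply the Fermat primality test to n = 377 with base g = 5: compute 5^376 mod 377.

5^1 ≡ 5 (mod 377)
5^2 ≡ 5^2 = 25 ≡ 25 (mod 377)
5^4 ≡ 25^2 = 625 ≡ 248 (mod 377)
5^8 ≡ 248^2 = 61504 ≡ 53 (mod 377)
5^16 ≡ 53^2 = 2809 ≡ 170 (mod 377)
5^32 ≡ 170^2 = 28900 ≡ 248 (mod 377)
5^64 ≡ 248^2 = 61504 ≡ 53 (mod 377)
5^128 ≡ 53^2 = 2809 ≡ 170 (mod 377)
5^256 ≡ 170^2 = 28900 ≡ 248 (mod 377)
376 = 256 + 64 + 32 + 16 + 8 in binary powers of 2.
So 5^376 ≡ 248 · 53 · 248 · 170 · 53 ≡ 326 (mod 377).
Since 326 ≠ 1, base 5 is a Fermat witness: 377 is composite.

326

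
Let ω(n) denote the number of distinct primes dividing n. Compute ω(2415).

4

2415 = 3 · 805
805 = 5 · 161
161 = 7 · 23
2415 = 3 · 5 · 7 · 23, which has 4 distinct prime factors.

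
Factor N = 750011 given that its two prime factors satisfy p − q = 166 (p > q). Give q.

Since p = q + 166, we have 750011 = q(q + 166), so q² + 166q − 750011 = 0.
Discriminant: 166² + 4·750011 = 27556 + 3000044 = 3027600; √3027600 = 1740.
q = (−166 + 1740)/2 = 787, and p = q + 166 = 953.
Check: 787 · 953 = 750011.

787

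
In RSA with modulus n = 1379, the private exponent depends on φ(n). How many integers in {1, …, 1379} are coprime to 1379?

1176

Factor: 1379 = 7 · 197.
φ(1379) = (7−1) · (197−1) = 6 · 196 = 1176.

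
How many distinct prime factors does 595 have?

595 = 5 · 119
119 = 7 · 17
595 = 5 · 7 · 17, which has 3 distinct prime factors.

3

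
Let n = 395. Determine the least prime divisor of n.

5

395 is odd.
Digit sum 17, not divisible by 3.
Ends in 5: divisible by 5.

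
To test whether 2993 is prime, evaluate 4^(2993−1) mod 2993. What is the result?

1205

4^1 ≡ 4 (mod 2993)
4^2 ≡ 4^2 = 16 ≡ 16 (mod 2993)
4^4 ≡ 16^2 = 256 ≡ 256 (mod 2993)
4^8 ≡ 256^2 = 65536 ≡ 2683 (mod 2993)
4^16 ≡ 2683^2 = 7198489 ≡ 324 (mod 2993)
4^32 ≡ 324^2 = 104976 ≡ 221 (mod 2993)
4^64 ≡ 221^2 = 48841 ≡ 953 (mod 2993)
4^128 ≡ 953^2 = 908209 ≡ 1330 (mod 2993)
4^256 ≡ 1330^2 = 1768900 ≡ 37 (mod 2993)
4^512 ≡ 37^2 = 1369 ≡ 1369 (mod 2993)
4^1024 ≡ 1369^2 = 1874161 ≡ 543 (mod 2993)
4^2048 ≡ 543^2 = 294849 ≡ 1535 (mod 2993)
2992 = 2048 + 512 + 256 + 128 + 32 + 16 in binary powers of 2.
So 4^2992 ≡ 1535 · 1369 · 37 · 1330 · 221 · 324 ≡ 1205 (mod 2993).
Since 1205 ≠ 1, base 4 is a Fermat witness: 2993 is composite.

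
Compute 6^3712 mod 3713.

6^1 ≡ 6 (mod 3713)
6^2 ≡ 6^2 = 36 ≡ 36 (mod 3713)
6^4 ≡ 36^2 = 1296 ≡ 1296 (mod 3713)
6^8 ≡ 1296^2 = 1679616 ≡ 1340 (mod 3713)
6^16 ≡ 1340^2 = 1795600 ≡ 2221 (mod 3713)
6^32 ≡ 2221^2 = 4932841 ≡ 1977 (mod 3713)
6^64 ≡ 1977^2 = 3908529 ≡ 2453 (mod 3713)
6^128 ≡ 2453^2 = 6017209 ≡ 2149 (mod 3713)
6^256 ≡ 2149^2 = 4618201 ≡ 2942 (mod 3713)
6^512 ≡ 2942^2 = 8655364 ≡ 361 (mod 3713)
6^1024 ≡ 361^2 = 130321 ≡ 366 (mod 3713)
6^2048 ≡ 366^2 = 133956 ≡ 288 (mod 3713)
3712 = 2048 + 1024 + 512 + 128 in binary powers of 2.
So 6^3712 ≡ 288 · 366 · 361 · 2149 ≡ 1225 (mod 3713).
Since 1225 ≠ 1, base 6 is a Fermat witness: 3713 is composite.

1225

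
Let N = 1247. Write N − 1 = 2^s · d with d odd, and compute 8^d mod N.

945

1247 − 1 = 1246 = 2^1 · 623, so d = 623.
8^1 ≡ 8 (mod 1247)
8^2 ≡ 8^2 = 64 ≡ 64 (mod 1247)
8^4 ≡ 64^2 = 4096 ≡ 355 (mod 1247)
8^8 ≡ 355^2 = 126025 ≡ 78 (mod 1247)
8^16 ≡ 78^2 = 6084 ≡ 1096 (mod 1247)
8^32 ≡ 1096^2 = 1201216 ≡ 355 (mod 1247)
8^64 ≡ 355^2 = 126025 ≡ 78 (mod 1247)
8^128 ≡ 78^2 = 6084 ≡ 1096 (mod 1247)
8^256 ≡ 1096^2 = 1201216 ≡ 355 (mod 1247)
8^512 ≡ 355^2 = 126025 ≡ 78 (mod 1247)
623 = 512 + 64 + 32 + 8 + 4 + 2 + 1 in binary powers of 2.
So 8^623 ≡ 78 · 78 · 355 · 78 · 355 · 64 · 8 ≡ 945 (mod 1247).
Squaring chain: 945; never reaches −1, so base 8 is a Miller–Rabin witness that 1247 is composite.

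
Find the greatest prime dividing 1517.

1517 = 37 · 41
41 is prime.
So 1517 = 37 · 41; the largest prime factor is 41.

41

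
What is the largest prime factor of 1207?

71

1207 = 17 · 71
71 is prime.
So 1207 = 17 · 71; the largest prime factor is 71.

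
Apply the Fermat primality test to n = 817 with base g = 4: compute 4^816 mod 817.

4^1 ≡ 4 (mod 817)
4^2 ≡ 4^2 = 16 ≡ 16 (mod 817)
4^4 ≡ 16^2 = 256 ≡ 256 (mod 817)
4^8 ≡ 256^2 = 65536 ≡ 176 (mod 817)
4^16 ≡ 176^2 = 30976 ≡ 747 (mod 817)
4^32 ≡ 747^2 = 558009 ≡ 815 (mod 817)
4^64 ≡ 815^2 = 664225 ≡ 4 (mod 817)
4^128 ≡ 4^2 = 16 ≡ 16 (mod 817)
4^256 ≡ 16^2 = 256 ≡ 256 (mod 817)
4^512 ≡ 256^2 = 65536 ≡ 176 (mod 817)
816 = 512 + 256 + 32 + 16 in binary powers of 2.
So 4^816 ≡ 176 · 256 · 815 · 747 ≡ 600 (mod 817).
Since 600 ≠ 1, base 4 is a Fermat witness: 817 is composite.

600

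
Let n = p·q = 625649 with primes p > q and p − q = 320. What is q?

647

Since p = q + 320, we have 625649 = q(q + 320), so q² + 320q − 625649 = 0.
Discriminant: 320² + 4·625649 = 102400 + 2502596 = 2604996; √2604996 = 1614.
q = (−320 + 1614)/2 = 647, and p = q + 320 = 967.
Check: 647 · 967 = 625649.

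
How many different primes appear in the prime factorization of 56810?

5

56810 = 2 · 28405
28405 = 5 · 5681
5681 = 13 · 437
437 = 19 · 23
56810 = 2 · 5 · 13 · 19 · 23, which has 5 distinct prime factors.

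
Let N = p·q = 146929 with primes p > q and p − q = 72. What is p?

Since p = q + 72, we have 146929 = q(q + 72), so q² + 72q − 146929 = 0.
Discriminant: 72² + 4·146929 = 5184 + 587716 = 592900; √592900 = 770.
q = (−72 + 770)/2 = 349, and p = q + 72 = 421.
Check: 349 · 421 = 146929.

421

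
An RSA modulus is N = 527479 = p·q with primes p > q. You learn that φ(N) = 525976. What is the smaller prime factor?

φ(n) = (p−1)(q−1) = n − (p+q) + 1, so p + q = 527479 − 525976 + 1 = 1504.
p and q are the roots of t² − 1504t + 527479 = 0.
Discriminant: 1504² − 4·527479 = 2262016 − 2109916 = 152100; √152100 = 390.
q = (1504 − 390)/2 = 557, p = (1504 + 390)/2 = 947.
Check: 557 · 947 = 527479.

557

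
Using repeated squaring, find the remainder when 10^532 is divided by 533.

10^1 ≡ 10 (mod 533)
10^2 ≡ 10^2 = 100 ≡ 100 (mod 533)
10^4 ≡ 100^2 = 10000 ≡ 406 (mod 533)
10^8 ≡ 406^2 = 164836 ≡ 139 (mod 533)
10^16 ≡ 139^2 = 19321 ≡ 133 (mod 533)
10^32 ≡ 133^2 = 17689 ≡ 100 (mod 533)
10^64 ≡ 100^2 = 10000 ≡ 406 (mod 533)
10^128 ≡ 406^2 = 164836 ≡ 139 (mod 533)
10^256 ≡ 139^2 = 19321 ≡ 133 (mod 533)
10^512 ≡ 133^2 = 17689 ≡ 100 (mod 533)
532 = 512 + 16 + 4 in binary powers of 2.
So 10^532 ≡ 100 · 133 · 406 ≡ 510 (mod 533).
Since 510 ≠ 1, base 10 is a Fermat witness: 533 is composite.

510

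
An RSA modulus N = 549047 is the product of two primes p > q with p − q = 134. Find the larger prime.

Since p = q + 134, we have 549047 = q(q + 134), so q² + 134q − 549047 = 0.
Discriminant: 134² + 4·549047 = 17956 + 2196188 = 2214144; √2214144 = 1488.
q = (−134 + 1488)/2 = 677, and p = q + 134 = 811.
Check: 677 · 811 = 549047.

811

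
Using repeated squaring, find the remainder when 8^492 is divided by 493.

458

8^1 ≡ 8 (mod 493)
8^2 ≡ 8^2 = 64 ≡ 64 (mod 493)
8^4 ≡ 64^2 = 4096 ≡ 152 (mod 493)
8^8 ≡ 152^2 = 23104 ≡ 426 (mod 493)
8^16 ≡ 426^2 = 181476 ≡ 52 (mod 493)
8^32 ≡ 52^2 = 2704 ≡ 239 (mod 493)
8^64 ≡ 239^2 = 57121 ≡ 426 (mod 493)
8^128 ≡ 426^2 = 181476 ≡ 52 (mod 493)
8^256 ≡ 52^2 = 2704 ≡ 239 (mod 493)
492 = 256 + 128 + 64 + 32 + 8 + 4 in binary powers of 2.
So 8^492 ≡ 239 · 52 · 426 · 239 · 426 · 152 ≡ 458 (mod 493).
Since 458 ≠ 1, base 8 is a Fermat witness: 493 is composite.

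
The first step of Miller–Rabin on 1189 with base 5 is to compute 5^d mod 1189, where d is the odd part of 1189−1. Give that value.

1189 − 1 = 1188 = 2^2 · 297, so d = 297.
5^1 ≡ 5 (mod 1189)
5^2 ≡ 5^2 = 25 ≡ 25 (mod 1189)
5^4 ≡ 25^2 = 625 ≡ 625 (mod 1189)
5^8 ≡ 625^2 = 390625 ≡ 633 (mod 1189)
5^16 ≡ 633^2 = 400689 ≡ 1185 (mod 1189)
5^32 ≡ 1185^2 = 1404225 ≡ 16 (mod 1189)
5^64 ≡ 16^2 = 256 ≡ 256 (mod 1189)
5^128 ≡ 256^2 = 65536 ≡ 141 (mod 1189)
5^256 ≡ 141^2 = 19881 ≡ 857 (mod 1189)
297 = 256 + 32 + 8 + 1 in binary powers of 2.
So 5^297 ≡ 857 · 16 · 633 · 5 ≡ 1169 (mod 1189).
Squaring chain: 1169 → 400; never reaches −1, so base 5 is a Miller–Rabin witness that 1189 is composite.

1169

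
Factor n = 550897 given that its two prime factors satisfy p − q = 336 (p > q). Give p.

929

Since p = q + 336, we have 550897 = q(q + 336), so q² + 336q − 550897 = 0.
Discriminant: 336² + 4·550897 = 112896 + 2203588 = 2316484; √2316484 = 1522.
q = (−336 + 1522)/2 = 593, and p = q + 336 = 929.
Check: 593 · 929 = 550897.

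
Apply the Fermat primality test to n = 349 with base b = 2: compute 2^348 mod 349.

2^1 ≡ 2 (mod 349)
2^2 ≡ 2^2 = 4 ≡ 4 (mod 349)
2^4 ≡ 4^2 = 16 ≡ 16 (mod 349)
2^8 ≡ 16^2 = 256 ≡ 256 (mod 349)
2^16 ≡ 256^2 = 65536 ≡ 273 (mod 349)
2^32 ≡ 273^2 = 74529 ≡ 192 (mod 349)
2^64 ≡ 192^2 = 36864 ≡ 219 (mod 349)
2^128 ≡ 219^2 = 47961 ≡ 148 (mod 349)
2^256 ≡ 148^2 = 21904 ≡ 266 (mod 349)
348 = 256 + 64 + 16 + 8 + 4 in binary powers of 2.
So 2^348 ≡ 266 · 219 · 273 · 256 · 16 ≡ 1 (mod 349).
Since the result is 1, base 2 gives no evidence that 349 is composite.

1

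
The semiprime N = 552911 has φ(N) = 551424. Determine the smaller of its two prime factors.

719

φ(n) = (p−1)(q−1) = n − (p+q) + 1, so p + q = 552911 − 551424 + 1 = 1488.
p and q are the roots of t² − 1488t + 552911 = 0.
Discriminant: 1488² − 4·552911 = 2214144 − 2211644 = 2500; √2500 = 50.
q = (1488 − 50)/2 = 719, p = (1488 + 50)/2 = 769.
Check: 719 · 769 = 552911.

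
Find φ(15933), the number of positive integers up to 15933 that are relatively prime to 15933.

Factor: 15933 = 3 · 47 · 113.
φ(15933) = (3−1) · (47−1) · (113−1) = 2 · 46 · 112 = 10304.

10304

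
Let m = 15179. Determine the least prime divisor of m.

43

15179 is odd.
Digit sum 23, not divisible by 3.
Ends in 9: not divisible by 5.
7: 15179 = 7·2168 + 3
11: 15179 = 11·1379 + 10
13: 15179 = 13·1167 + 8
17: 15179 = 17·892 + 15
19: 15179 = 19·798 + 17
23: 15179 = 23·659 + 22
29: 15179 = 29·523 + 12
31: 15179 = 31·489 + 20
37: 15179 = 37·410 + 9
41: 15179 = 41·370 + 9
43: 15179 = 43·353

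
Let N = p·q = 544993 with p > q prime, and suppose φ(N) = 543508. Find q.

φ(n) = (p−1)(q−1) = n − (p+q) + 1, so p + q = 544993 − 543508 + 1 = 1486.
p and q are the roots of t² − 1486t + 544993 = 0.
Discriminant: 1486² − 4·544993 = 2208196 − 2179972 = 28224; √28224 = 168.
q = (1486 − 168)/2 = 659, p = (1486 + 168)/2 = 827.
Check: 659 · 827 = 544993.

659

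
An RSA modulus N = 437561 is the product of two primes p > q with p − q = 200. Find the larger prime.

Since p = q + 200, we have 437561 = q(q + 200), so q² + 200q − 437561 = 0.
Discriminant: 200² + 4·437561 = 40000 + 1750244 = 1790244; √1790244 = 1338.
q = (−200 + 1338)/2 = 569, and p = q + 200 = 769.
Check: 569 · 769 = 437561.

769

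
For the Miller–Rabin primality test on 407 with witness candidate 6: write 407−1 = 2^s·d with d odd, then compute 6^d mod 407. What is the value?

216

407 − 1 = 406 = 2^1 · 203, so d = 203.
6^1 ≡ 6 (mod 407)
6^2 ≡ 6^2 = 36 ≡ 36 (mod 407)
6^4 ≡ 36^2 = 1296 ≡ 75 (mod 407)
6^8 ≡ 75^2 = 5625 ≡ 334 (mod 407)
6^16 ≡ 334^2 = 111556 ≡ 38 (mod 407)
6^32 ≡ 38^2 = 1444 ≡ 223 (mod 407)
6^64 ≡ 223^2 = 49729 ≡ 75 (mod 407)
6^128 ≡ 75^2 = 5625 ≡ 334 (mod 407)
203 = 128 + 64 + 8 + 2 + 1 in binary powers of 2.
So 6^203 ≡ 334 · 75 · 334 · 36 · 6 ≡ 216 (mod 407).
Squaring chain: 216; never reaches −1, so base 6 is a Miller–Rabin witness that 407 is composite.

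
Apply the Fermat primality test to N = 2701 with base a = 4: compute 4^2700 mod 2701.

4^1 ≡ 4 (mod 2701)
4^2 ≡ 4^2 = 16 ≡ 16 (mod 2701)
4^4 ≡ 16^2 = 256 ≡ 256 (mod 2701)
4^8 ≡ 256^2 = 65536 ≡ 712 (mod 2701)
4^16 ≡ 712^2 = 506944 ≡ 1857 (mod 2701)
4^32 ≡ 1857^2 = 3448449 ≡ 1973 (mod 2701)
4^64 ≡ 1973^2 = 3892729 ≡ 588 (mod 2701)
4^128 ≡ 588^2 = 345744 ≡ 16 (mod 2701)
4^256 ≡ 16^2 = 256 ≡ 256 (mod 2701)
4^512 ≡ 256^2 = 65536 ≡ 712 (mod 2701)
4^1024 ≡ 712^2 = 506944 ≡ 1857 (mod 2701)
4^2048 ≡ 1857^2 = 3448449 ≡ 1973 (mod 2701)
2700 = 2048 + 512 + 128 + 8 + 4 in binary powers of 2.
So 4^2700 ≡ 1973 · 712 · 16 · 712 · 256 ≡ 1 (mod 2701).
Since the result is 1, base 4 gives no evidence that 2701 is composite.

1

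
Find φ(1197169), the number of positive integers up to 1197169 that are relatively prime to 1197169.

1159536

Factor: 1197169 = 59 · 103 · 197.
φ(1197169) = (59−1) · (103−1) · (197−1) = 58 · 102 · 196 = 1159536.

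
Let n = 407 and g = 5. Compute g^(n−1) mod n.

104

5^1 ≡ 5 (mod 407)
5^2 ≡ 5^2 = 25 ≡ 25 (mod 407)
5^4 ≡ 25^2 = 625 ≡ 218 (mod 407)
5^8 ≡ 218^2 = 47524 ≡ 312 (mod 407)
5^16 ≡ 312^2 = 97344 ≡ 71 (mod 407)
5^32 ≡ 71^2 = 5041 ≡ 157 (mod 407)
5^64 ≡ 157^2 = 24649 ≡ 229 (mod 407)
5^128 ≡ 229^2 = 52441 ≡ 345 (mod 407)
5^256 ≡ 345^2 = 119025 ≡ 181 (mod 407)
406 = 256 + 128 + 16 + 4 + 2 in binary powers of 2.
So 5^406 ≡ 181 · 345 · 71 · 218 · 25 ≡ 104 (mod 407).
Since 104 ≠ 1, base 5 is a Fermat witness: 407 is composite.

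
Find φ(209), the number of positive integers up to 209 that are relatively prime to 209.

180

Factor: 209 = 11 · 19.
φ(209) = (11−1) · (19−1) = 10 · 18 = 180.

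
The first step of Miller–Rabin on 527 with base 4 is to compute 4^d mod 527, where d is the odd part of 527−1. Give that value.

527 − 1 = 526 = 2^1 · 263, so d = 263.
4^1 ≡ 4 (mod 527)
4^2 ≡ 4^2 = 16 ≡ 16 (mod 527)
4^4 ≡ 16^2 = 256 ≡ 256 (mod 527)
4^8 ≡ 256^2 = 65536 ≡ 188 (mod 527)
4^16 ≡ 188^2 = 35344 ≡ 35 (mod 527)
4^32 ≡ 35^2 = 1225 ≡ 171 (mod 527)
4^64 ≡ 171^2 = 29241 ≡ 256 (mod 527)
4^128 ≡ 256^2 = 65536 ≡ 188 (mod 527)
4^256 ≡ 188^2 = 35344 ≡ 35 (mod 527)
263 = 256 + 4 + 2 + 1 in binary powers of 2.
So 4^263 ≡ 35 · 256 · 16 · 4 ≡ 64 (mod 527).
Squaring chain: 64; never reaches −1, so base 4 is a Miller–Rabin witness that 527 is composite.

64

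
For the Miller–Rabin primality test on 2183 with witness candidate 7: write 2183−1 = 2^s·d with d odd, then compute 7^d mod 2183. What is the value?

86

2183 − 1 = 2182 = 2^1 · 1091, so d = 1091.
7^1 ≡ 7 (mod 2183)
7^2 ≡ 7^2 = 49 ≡ 49 (mod 2183)
7^4 ≡ 49^2 = 2401 ≡ 218 (mod 2183)
7^8 ≡ 218^2 = 47524 ≡ 1681 (mod 2183)
7^16 ≡ 1681^2 = 2825761 ≡ 959 (mod 2183)
7^32 ≡ 959^2 = 919681 ≡ 638 (mod 2183)
7^64 ≡ 638^2 = 407044 ≡ 1006 (mod 2183)
7^128 ≡ 1006^2 = 1012036 ≡ 1307 (mod 2183)
7^256 ≡ 1307^2 = 1708249 ≡ 1143 (mod 2183)
7^512 ≡ 1143^2 = 1306449 ≡ 1015 (mod 2183)
7^1024 ≡ 1015^2 = 1030225 ≡ 2032 (mod 2183)
1091 = 1024 + 64 + 2 + 1 in binary powers of 2.
So 7^1091 ≡ 2032 · 1006 · 49 · 7 ≡ 86 (mod 2183).
Squaring chain: 86; never reaches −1, so base 7 is a Miller–Rabin witness that 2183 is composite.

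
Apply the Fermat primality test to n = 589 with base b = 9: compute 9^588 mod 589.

9^1 ≡ 9 (mod 589)
9^2 ≡ 9^2 = 81 ≡ 81 (mod 589)
9^4 ≡ 81^2 = 6561 ≡ 82 (mod 589)
9^8 ≡ 82^2 = 6724 ≡ 245 (mod 589)
9^16 ≡ 245^2 = 60025 ≡ 536 (mod 589)
9^32 ≡ 536^2 = 287296 ≡ 453 (mod 589)
9^64 ≡ 453^2 = 205209 ≡ 237 (mod 589)
9^128 ≡ 237^2 = 56169 ≡ 214 (mod 589)
9^256 ≡ 214^2 = 45796 ≡ 443 (mod 589)
9^512 ≡ 443^2 = 196249 ≡ 112 (mod 589)
588 = 512 + 64 + 8 + 4 in binary powers of 2.
So 9^588 ≡ 112 · 237 · 245 · 82 ≡ 140 (mod 589).
Since 140 ≠ 1, base 9 is a Fermat witness: 589 is composite.

140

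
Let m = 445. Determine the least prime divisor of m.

445 is odd.
Digit sum 13, not divisible by 3.
Ends in 5: divisible by 5.

5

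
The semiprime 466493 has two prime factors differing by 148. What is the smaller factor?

613

Since p = q + 148, we have 466493 = q(q + 148), so q² + 148q − 466493 = 0.
Discriminant: 148² + 4·466493 = 21904 + 1865972 = 1887876; √1887876 = 1374.
q = (−148 + 1374)/2 = 613, and p = q + 148 = 761.
Check: 613 · 761 = 466493.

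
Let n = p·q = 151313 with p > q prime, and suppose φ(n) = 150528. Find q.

337

φ(n) = (p−1)(q−1) = n − (p+q) + 1, so p + q = 151313 − 150528 + 1 = 786.
p and q are the roots of t² − 786t + 151313 = 0.
Discriminant: 786² − 4·151313 = 617796 − 605252 = 12544; √12544 = 112.
q = (786 − 112)/2 = 337, p = (786 + 112)/2 = 449.
Check: 337 · 449 = 151313.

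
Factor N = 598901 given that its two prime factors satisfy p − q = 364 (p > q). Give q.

613

Since p = q + 364, we have 598901 = q(q + 364), so q² + 364q − 598901 = 0.
Discriminant: 364² + 4·598901 = 132496 + 2395604 = 2528100; √2528100 = 1590.
q = (−364 + 1590)/2 = 613, and p = q + 364 = 977.
Check: 613 · 977 = 598901.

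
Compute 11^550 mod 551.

410

11^1 ≡ 11 (mod 551)
11^2 ≡ 11^2 = 121 ≡ 121 (mod 551)
11^4 ≡ 121^2 = 14641 ≡ 315 (mod 551)
11^8 ≡ 315^2 = 99225 ≡ 45 (mod 551)
11^16 ≡ 45^2 = 2025 ≡ 372 (mod 551)
11^32 ≡ 372^2 = 138384 ≡ 83 (mod 551)
11^64 ≡ 83^2 = 6889 ≡ 277 (mod 551)
11^128 ≡ 277^2 = 76729 ≡ 140 (mod 551)
11^256 ≡ 140^2 = 19600 ≡ 315 (mod 551)
11^512 ≡ 315^2 = 99225 ≡ 45 (mod 551)
550 = 512 + 32 + 4 + 2 in binary powers of 2.
So 11^550 ≡ 45 · 83 · 315 · 121 ≡ 410 (mod 551).
Since 410 ≠ 1, base 11 is a Fermat witness: 551 is composite.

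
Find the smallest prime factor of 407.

11

407 is odd.
Digit sum 11, not divisible by 3.
Ends in 7: not divisible by 5.
7: 407 = 7·58 + 1
11: 407 = 11·37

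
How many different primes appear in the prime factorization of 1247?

1247 = 29 · 43
1247 = 29 · 43, which has 2 distinct prime factors.

2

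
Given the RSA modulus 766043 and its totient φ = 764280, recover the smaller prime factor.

773

φ(n) = (p−1)(q−1) = n − (p+q) + 1, so p + q = 766043 − 764280 + 1 = 1764.
p and q are the roots of t² − 1764t + 766043 = 0.
Discriminant: 1764² − 4·766043 = 3111696 − 3064172 = 47524; √47524 = 218.
q = (1764 − 218)/2 = 773, p = (1764 + 218)/2 = 991.
Check: 773 · 991 = 766043.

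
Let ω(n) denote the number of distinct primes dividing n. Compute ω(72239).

3

72239 = 29 · 2491
2491 = 47 · 53
72239 = 29 · 47 · 53, which has 3 distinct prime factors.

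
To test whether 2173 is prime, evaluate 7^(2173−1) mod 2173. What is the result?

523

7^1 ≡ 7 (mod 2173)
7^2 ≡ 7^2 = 49 ≡ 49 (mod 2173)
7^4 ≡ 49^2 = 2401 ≡ 228 (mod 2173)
7^8 ≡ 228^2 = 51984 ≡ 2005 (mod 2173)
7^16 ≡ 2005^2 = 4020025 ≡ 2148 (mod 2173)
7^32 ≡ 2148^2 = 4613904 ≡ 625 (mod 2173)
7^64 ≡ 625^2 = 390625 ≡ 1658 (mod 2173)
7^128 ≡ 1658^2 = 2748964 ≡ 119 (mod 2173)
7^256 ≡ 119^2 = 14161 ≡ 1123 (mod 2173)
7^512 ≡ 1123^2 = 1261129 ≡ 789 (mod 2173)
7^1024 ≡ 789^2 = 622521 ≡ 1043 (mod 2173)
7^2048 ≡ 1043^2 = 1087849 ≡ 1349 (mod 2173)
2172 = 2048 + 64 + 32 + 16 + 8 + 4 in binary powers of 2.
So 7^2172 ≡ 1349 · 1658 · 625 · 2148 · 2005 · 228 ≡ 523 (mod 2173).
Since 523 ≠ 1, base 7 is a Fermat witness: 2173 is composite.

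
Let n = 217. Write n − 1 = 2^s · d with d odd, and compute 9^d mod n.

217 − 1 = 216 = 2^3 · 27, so d = 27.
9^1 ≡ 9 (mod 217)
9^2 ≡ 9^2 = 81 ≡ 81 (mod 217)
9^4 ≡ 81^2 = 6561 ≡ 51 (mod 217)
9^8 ≡ 51^2 = 2601 ≡ 214 (mod 217)
9^16 ≡ 214^2 = 45796 ≡ 9 (mod 217)
27 = 16 + 8 + 2 + 1 in binary powers of 2.
So 9^27 ≡ 9 · 214 · 81 · 9 ≡ 64 (mod 217).
Squaring chain: 64 → 190 → 78; never reaches −1, so base 9 is a Miller–Rabin witness that 217 is composite.

64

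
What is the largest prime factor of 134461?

134461 = 43 · 3127
3127 = 53 · 59
59 is prime.
So 134461 = 43 · 53 · 59; the largest prime factor is 59.

59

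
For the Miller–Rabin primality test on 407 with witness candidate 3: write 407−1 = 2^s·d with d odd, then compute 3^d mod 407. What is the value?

280

407 − 1 = 406 = 2^1 · 203, so d = 203.
3^1 ≡ 3 (mod 407)
3^2 ≡ 3^2 = 9 ≡ 9 (mod 407)
3^4 ≡ 9^2 = 81 ≡ 81 (mod 407)
3^8 ≡ 81^2 = 6561 ≡ 49 (mod 407)
3^16 ≡ 49^2 = 2401 ≡ 366 (mod 407)
3^32 ≡ 366^2 = 133956 ≡ 53 (mod 407)
3^64 ≡ 53^2 = 2809 ≡ 367 (mod 407)
3^128 ≡ 367^2 = 134689 ≡ 379 (mod 407)
203 = 128 + 64 + 8 + 2 + 1 in binary powers of 2.
So 3^203 ≡ 379 · 367 · 49 · 9 · 3 ≡ 280 (mod 407).
Squaring chain: 280; never reaches −1, so base 3 is a Miller–Rabin witness that 407 is composite.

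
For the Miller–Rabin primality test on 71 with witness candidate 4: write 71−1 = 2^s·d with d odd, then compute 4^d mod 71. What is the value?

71 − 1 = 70 = 2^1 · 35, so d = 35.
4^1 ≡ 4 (mod 71)
4^2 ≡ 4^2 = 16 ≡ 16 (mod 71)
4^4 ≡ 16^2 = 256 ≡ 43 (mod 71)
4^8 ≡ 43^2 = 1849 ≡ 3 (mod 71)
4^16 ≡ 3^2 = 9 ≡ 9 (mod 71)
4^32 ≡ 9^2 = 81 ≡ 10 (mod 71)
35 = 32 + 2 + 1 in binary powers of 2.
So 4^35 ≡ 10 · 16 · 4 ≡ 1 (mod 71).
Since 4^d ≡ 1 (mod 71), base 4 does not prove 71 composite.

1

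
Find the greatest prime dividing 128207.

128207 = 41 · 3127
3127 = 53 · 59
59 is prime.
So 128207 = 41 · 53 · 59; the largest prime factor is 59.

59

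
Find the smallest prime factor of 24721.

59

24721 is odd.
Digit sum 16, not divisible by 3.
Ends in 1: not divisible by 5.
7: 24721 = 7·3531 + 4
11: 24721 = 11·2247 + 4
13: 24721 = 13·1901 + 8
17: 24721 = 17·1454 + 3
19: 24721 = 19·1301 + 2
23: 24721 = 23·1074 + 19
29: 24721 = 29·852 + 13
31: 24721 = 31·797 + 14
37: 24721 = 37·668 + 5
41: 24721 = 41·602 + 39
43: 24721 = 43·574 + 39
47: 24721 = 47·525 + 46
53: 24721 = 53·466 + 23
59: 24721 = 59·419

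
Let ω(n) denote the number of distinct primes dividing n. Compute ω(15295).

15295 = 5 · 3059
3059 = 7 · 437
437 = 19 · 23
15295 = 5 · 7 · 19 · 23, which has 4 distinct prime factors.

4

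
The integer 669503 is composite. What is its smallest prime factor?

19

669503 is odd.
Digit sum 29, not divisible by 3.
Ends in 3: not divisible by 5.
7: 669503 = 7·95643 + 2
11: 669503 = 11·60863 + 10
13: 669503 = 13·51500 + 3
17: 669503 = 17·39382 + 9
19: 669503 = 19·35237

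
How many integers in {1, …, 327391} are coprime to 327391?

Factor: 327391 = 31 · 59 · 179.
φ(327391) = (31−1) · (59−1) · (179−1) = 30 · 58 · 178 = 309720.

309720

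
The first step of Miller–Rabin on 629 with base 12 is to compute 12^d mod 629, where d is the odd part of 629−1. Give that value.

201

629 − 1 = 628 = 2^2 · 157, so d = 157.
12^1 ≡ 12 (mod 629)
12^2 ≡ 12^2 = 144 ≡ 144 (mod 629)
12^4 ≡ 144^2 = 20736 ≡ 608 (mod 629)
12^8 ≡ 608^2 = 369664 ≡ 441 (mod 629)
12^16 ≡ 441^2 = 194481 ≡ 120 (mod 629)
12^32 ≡ 120^2 = 14400 ≡ 562 (mod 629)
12^64 ≡ 562^2 = 315844 ≡ 86 (mod 629)
12^128 ≡ 86^2 = 7396 ≡ 477 (mod 629)
157 = 128 + 16 + 8 + 4 + 1 in binary powers of 2.
So 12^157 ≡ 477 · 120 · 441 · 608 · 12 ≡ 201 (mod 629).
Squaring chain: 201 → 145; never reaches −1, so base 12 is a Miller–Rabin witness that 629 is composite.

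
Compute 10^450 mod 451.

10^1 ≡ 10 (mod 451)
10^2 ≡ 10^2 = 100 ≡ 100 (mod 451)
10^4 ≡ 100^2 = 10000 ≡ 78 (mod 451)
10^8 ≡ 78^2 = 6084 ≡ 221 (mod 451)
10^16 ≡ 221^2 = 48841 ≡ 133 (mod 451)
10^32 ≡ 133^2 = 17689 ≡ 100 (mod 451)
10^64 ≡ 100^2 = 10000 ≡ 78 (mod 451)
10^128 ≡ 78^2 = 6084 ≡ 221 (mod 451)
10^256 ≡ 221^2 = 48841 ≡ 133 (mod 451)
450 = 256 + 128 + 64 + 2 in binary powers of 2.
So 10^450 ≡ 133 · 221 · 78 · 100 ≡ 1 (mod 451).
Since the result is 1, base 10 gives no evidence that 451 is composite.

1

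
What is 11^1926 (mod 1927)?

484

11^1 ≡ 11 (mod 1927)
11^2 ≡ 11^2 = 121 ≡ 121 (mod 1927)
11^4 ≡ 121^2 = 14641 ≡ 1152 (mod 1927)
11^8 ≡ 1152^2 = 1327104 ≡ 1328 (mod 1927)
11^16 ≡ 1328^2 = 1763584 ≡ 379 (mod 1927)
11^32 ≡ 379^2 = 143641 ≡ 1043 (mod 1927)
11^64 ≡ 1043^2 = 1087849 ≡ 1021 (mod 1927)
11^128 ≡ 1021^2 = 1042441 ≡ 1861 (mod 1927)
11^256 ≡ 1861^2 = 3463321 ≡ 502 (mod 1927)
11^512 ≡ 502^2 = 252004 ≡ 1494 (mod 1927)
11^1024 ≡ 1494^2 = 2232036 ≡ 570 (mod 1927)
1926 = 1024 + 512 + 256 + 128 + 4 + 2 in binary powers of 2.
So 11^1926 ≡ 570 · 1494 · 502 · 1861 · 1152 · 121 ≡ 484 (mod 1927).
Since 484 ≠ 1, base 11 is a Fermat witness: 1927 is composite.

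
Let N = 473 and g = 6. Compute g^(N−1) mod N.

6^1 ≡ 6 (mod 473)
6^2 ≡ 6^2 = 36 ≡ 36 (mod 473)
6^4 ≡ 36^2 = 1296 ≡ 350 (mod 473)
6^8 ≡ 350^2 = 122500 ≡ 466 (mod 473)
6^16 ≡ 466^2 = 217156 ≡ 49 (mod 473)
6^32 ≡ 49^2 = 2401 ≡ 36 (mod 473)
6^64 ≡ 36^2 = 1296 ≡ 350 (mod 473)
6^128 ≡ 350^2 = 122500 ≡ 466 (mod 473)
6^256 ≡ 466^2 = 217156 ≡ 49 (mod 473)
472 = 256 + 128 + 64 + 16 + 8 in binary powers of 2.
So 6^472 ≡ 49 · 466 · 350 · 49 · 466 ≡ 135 (mod 473).
Since 135 ≠ 1, base 6 is a Fermat witness: 473 is composite.

135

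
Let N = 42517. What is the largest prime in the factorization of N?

61

42517 = 17 · 2501
2501 = 41 · 61
61 is prime.
So 42517 = 17 · 41 · 61; the largest prime factor is 61.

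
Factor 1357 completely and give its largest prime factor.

1357 = 23 · 59
59 is prime.
So 1357 = 23 · 59; the largest prime factor is 59.

59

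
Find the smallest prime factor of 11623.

11623 is odd.
Digit sum 13, not divisible by 3.
Ends in 3: not divisible by 5.
7: 11623 = 7·1660 + 3
11: 11623 = 11·1056 + 7
13: 11623 = 13·894 + 1
17: 11623 = 17·683 + 12
19: 11623 = 19·611 + 14
23: 11623 = 23·505 + 8
29: 11623 = 29·400 + 23
31: 11623 = 31·374 + 29
37: 11623 = 37·314 + 5
41: 11623 = 41·283 + 20
43: 11623 = 43·270 + 13
47: 11623 = 47·247 + 14
53: 11623 = 53·219 + 16
59: 11623 = 59·197

59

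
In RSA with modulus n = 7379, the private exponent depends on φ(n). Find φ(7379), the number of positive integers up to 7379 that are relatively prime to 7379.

Factor: 7379 = 47 · 157.
φ(7379) = (47−1) · (157−1) = 46 · 156 = 7176.

7176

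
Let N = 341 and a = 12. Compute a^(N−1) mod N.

12^1 ≡ 12 (mod 341)
12^2 ≡ 12^2 = 144 ≡ 144 (mod 341)
12^4 ≡ 144^2 = 20736 ≡ 276 (mod 341)
12^8 ≡ 276^2 = 76176 ≡ 133 (mod 341)
12^16 ≡ 133^2 = 17689 ≡ 298 (mod 341)
12^32 ≡ 298^2 = 88804 ≡ 144 (mod 341)
12^64 ≡ 144^2 = 20736 ≡ 276 (mod 341)
12^128 ≡ 276^2 = 76176 ≡ 133 (mod 341)
12^256 ≡ 133^2 = 17689 ≡ 298 (mod 341)
340 = 256 + 64 + 16 + 4 in binary powers of 2.
So 12^340 ≡ 298 · 276 · 298 · 276 ≡ 56 (mod 341).
Since 56 ≠ 1, base 12 is a Fermat witness: 341 is composite.

56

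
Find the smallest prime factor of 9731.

37

9731 is odd.
Digit sum 20, not divisible by 3.
Ends in 1: not divisible by 5.
7: 9731 = 7·1390 + 1
11: 9731 = 11·884 + 7
13: 9731 = 13·748 + 7
17: 9731 = 17·572 + 7
19: 9731 = 19·512 + 3
23: 9731 = 23·423 + 2
29: 9731 = 29·335 + 16
31: 9731 = 31·313 + 28
37: 9731 = 37·263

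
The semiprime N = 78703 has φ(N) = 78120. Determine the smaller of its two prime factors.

φ(n) = (p−1)(q−1) = n − (p+q) + 1, so p + q = 78703 − 78120 + 1 = 584.
p and q are the roots of t² − 584t + 78703 = 0.
Discriminant: 584² − 4·78703 = 341056 − 314812 = 26244; √26244 = 162.
q = (584 − 162)/2 = 211, p = (584 + 162)/2 = 373.
Check: 211 · 373 = 78703.

211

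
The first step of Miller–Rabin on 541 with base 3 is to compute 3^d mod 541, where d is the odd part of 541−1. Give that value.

1

541 − 1 = 540 = 2^2 · 135, so d = 135.
3^1 ≡ 3 (mod 541)
3^2 ≡ 3^2 = 9 ≡ 9 (mod 541)
3^4 ≡ 9^2 = 81 ≡ 81 (mod 541)
3^8 ≡ 81^2 = 6561 ≡ 69 (mod 541)
3^16 ≡ 69^2 = 4761 ≡ 433 (mod 541)
3^32 ≡ 433^2 = 187489 ≡ 303 (mod 541)
3^64 ≡ 303^2 = 91809 ≡ 380 (mod 541)
3^128 ≡ 380^2 = 144400 ≡ 494 (mod 541)
135 = 128 + 4 + 2 + 1 in binary powers of 2.
So 3^135 ≡ 494 · 81 · 9 · 3 ≡ 1 (mod 541).
Since 3^d ≡ 1 (mod 541), base 3 does not prove 541 composite.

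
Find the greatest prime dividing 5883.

5883 = 3 · 1961
1961 = 37 · 53
53 is prime.
So 5883 = 3 · 37 · 53; the largest prime factor is 53.

53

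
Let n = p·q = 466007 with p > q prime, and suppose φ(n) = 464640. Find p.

727

φ(n) = (p−1)(q−1) = n − (p+q) + 1, so p + q = 466007 − 464640 + 1 = 1368.
p and q are the roots of t² − 1368t + 466007 = 0.
Discriminant: 1368² − 4·466007 = 1871424 − 1864028 = 7396; √7396 = 86.
q = (1368 − 86)/2 = 641, p = (1368 + 86)/2 = 727.
Check: 641 · 727 = 466007.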